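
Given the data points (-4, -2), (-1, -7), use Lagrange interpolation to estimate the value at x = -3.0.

Lagrange interpolation formula:
P(x) = Σ yᵢ × Lᵢ(x)
where Lᵢ(x) = Π_{j≠i} (x - xⱼ)/(xᵢ - xⱼ)

L_0(-3.0) = (-3.0 - (-1))/(-4 - (-1)) = 0.666667
L_1(-3.0) = (-3.0 - (-4))/(-1 - (-4)) = 0.333333

P(-3.0) = (-2)×L_0(-3.0) + (-7)×L_1(-3.0)
P(-3.0) = -3.666667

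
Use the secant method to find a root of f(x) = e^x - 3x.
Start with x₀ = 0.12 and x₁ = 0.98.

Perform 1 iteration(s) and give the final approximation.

f(x) = e^x - 3x
x₀ = 0.12, x₁ = 0.98

Secant formula: x_{n+1} = x_n - f(x_n)(x_n - x_{n-1})/(f(x_n) - f(x_{n-1}))

Iteration 1:
  f(0.120000) = 0.767497
  f(0.980000) = -0.275544
  x_2 = 0.980000 - (-0.275544)×(0.980000 - 0.120000)/(-0.275544 - 0.767497)
       = 0.752811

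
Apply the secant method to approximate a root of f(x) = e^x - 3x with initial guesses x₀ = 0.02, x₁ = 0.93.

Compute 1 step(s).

f(x) = e^x - 3x
x₀ = 0.02, x₁ = 0.93

Secant formula: x_{n+1} = x_n - f(x_n)(x_n - x_{n-1})/(f(x_n) - f(x_{n-1}))

Iteration 1:
  f(0.020000) = 0.960201
  f(0.930000) = -0.255491
  x_2 = 0.930000 - (-0.255491)×(0.930000 - 0.020000)/(-0.255491 - 0.960201)
       = 0.738754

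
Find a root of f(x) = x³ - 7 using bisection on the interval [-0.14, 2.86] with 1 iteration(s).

f(x) = x³ - 7
Initial interval: [-0.14, 2.86]

Iteration 1:
  c_1 = (-0.140000 + 2.860000)/2 = 1.360000
  f(c_1) = f(1.360000) = -4.484544
  f(a) × f(c) ≥ 0, new interval: [1.360000, 2.860000]

After 1 iteration(s), the approximation is c_1 = 1.360000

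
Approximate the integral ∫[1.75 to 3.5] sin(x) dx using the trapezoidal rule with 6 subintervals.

f(x) = sin(x)
a = 1.75, b = 3.5, n = 6
h = (b - a)/n = 0.291667

Trapezoidal rule: (h/2)[f(x₀) + 2f(x₁) + 2f(x₂) + ... + f(xₙ)]

x_0 = 1.7500, f(x_0) = 0.983986, coefficient = 1
x_1 = 2.0417, f(x_1) = 0.891174, coefficient = 2
x_2 = 2.3333, f(x_2) = 0.723086, coefficient = 2
x_3 = 2.6250, f(x_3) = 0.493920, coefficient = 2
x_4 = 2.9167, f(x_4) = 0.223034, coefficient = 2
x_5 = 3.2083, f(x_5) = -0.066691, coefficient = 2
x_6 = 3.5000, f(x_6) = -0.350783, coefficient = 1

I ≈ (0.291667/2) × 5.162249 = 0.752828
Exact value: 0.758211
Error: 0.005383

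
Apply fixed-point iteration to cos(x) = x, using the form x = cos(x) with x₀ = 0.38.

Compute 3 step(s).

Equation: cos(x) = x
Fixed-point form: x = cos(x)
x₀ = 0.38

x_1 = g(0.380000) = 0.928665
x_2 = g(0.928665) = 0.598904
x_3 = g(0.598904) = 0.825954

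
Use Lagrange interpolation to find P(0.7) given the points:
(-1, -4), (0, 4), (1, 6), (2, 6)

Lagrange interpolation formula:
P(x) = Σ yᵢ × Lᵢ(x)
where Lᵢ(x) = Π_{j≠i} (x - xⱼ)/(xᵢ - xⱼ)

L_0(0.7) = (0.7 - 0)/(-1 - 0) × (0.7 - 1)/(-1 - 1) × (0.7 - 2)/(-1 - 2) = -0.045500
L_1(0.7) = (0.7 - (-1))/(0 - (-1)) × (0.7 - 1)/(0 - 1) × (0.7 - 2)/(0 - 2) = 0.331500
L_2(0.7) = (0.7 - (-1))/(1 - (-1)) × (0.7 - 0)/(1 - 0) × (0.7 - 2)/(1 - 2) = 0.773500
L_3(0.7) = (0.7 - (-1))/(2 - (-1)) × (0.7 - 0)/(2 - 0) × (0.7 - 1)/(2 - 1) = -0.059500

P(0.7) = (-4)×L_0(0.7) + 4×L_1(0.7) + 6×L_2(0.7) + 6×L_3(0.7)
P(0.7) = 5.792000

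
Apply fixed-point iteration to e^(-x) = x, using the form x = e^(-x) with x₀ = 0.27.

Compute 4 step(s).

Equation: e^(-x) = x
Fixed-point form: x = e^(-x)
x₀ = 0.27

x_1 = g(0.270000) = 0.763379
x_2 = g(0.763379) = 0.466089
x_3 = g(0.466089) = 0.627452
x_4 = g(0.627452) = 0.533951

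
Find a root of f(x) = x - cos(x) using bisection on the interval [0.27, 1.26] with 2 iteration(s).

f(x) = x - cos(x)
Initial interval: [0.27, 1.26]

Iteration 1:
  c_1 = (0.270000 + 1.260000)/2 = 0.765000
  f(c_1) = f(0.765000) = 0.043618
  f(a) × f(c) < 0, new interval: [0.270000, 0.765000]
Iteration 2:
  c_2 = (0.270000 + 0.765000)/2 = 0.517500
  f(c_2) = f(0.517500) = -0.351559
  f(a) × f(c) ≥ 0, new interval: [0.517500, 0.765000]

After 2 iteration(s), the approximation is c_2 = 0.517500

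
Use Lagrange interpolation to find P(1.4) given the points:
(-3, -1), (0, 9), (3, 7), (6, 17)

Lagrange interpolation formula:
P(x) = Σ yᵢ × Lᵢ(x)
where Lᵢ(x) = Π_{j≠i} (x - xⱼ)/(xᵢ - xⱼ)

L_0(1.4) = (1.4 - 0)/(-3 - 0) × (1.4 - 3)/(-3 - 3) × (1.4 - 6)/(-3 - 6) = -0.063605
L_1(1.4) = (1.4 - (-3))/(0 - (-3)) × (1.4 - 3)/(0 - 3) × (1.4 - 6)/(0 - 6) = 0.599704
L_2(1.4) = (1.4 - (-3))/(3 - (-3)) × (1.4 - 0)/(3 - 0) × (1.4 - 6)/(3 - 6) = 0.524741
L_3(1.4) = (1.4 - (-3))/(6 - (-3)) × (1.4 - 0)/(6 - 0) × (1.4 - 3)/(6 - 3) = -0.060840

P(1.4) = (-1)×L_0(1.4) + 9×L_1(1.4) + 7×L_2(1.4) + 17×L_3(1.4)
P(1.4) = 8.099852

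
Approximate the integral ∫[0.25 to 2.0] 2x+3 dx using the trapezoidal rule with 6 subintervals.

f(x) = 2x+3
a = 0.25, b = 2.0, n = 6
h = (b - a)/n = 0.291667

Trapezoidal rule: (h/2)[f(x₀) + 2f(x₁) + 2f(x₂) + ... + f(xₙ)]

x_0 = 0.2500, f(x_0) = 3.500000, coefficient = 1
x_1 = 0.5417, f(x_1) = 4.083333, coefficient = 2
x_2 = 0.8333, f(x_2) = 4.666667, coefficient = 2
x_3 = 1.1250, f(x_3) = 5.250000, coefficient = 2
x_4 = 1.4167, f(x_4) = 5.833333, coefficient = 2
x_5 = 1.7083, f(x_5) = 6.416667, coefficient = 2
x_6 = 2.0000, f(x_6) = 7.000000, coefficient = 1

I ≈ (0.291667/2) × 63.000000 = 9.187500
Exact value: 9.187500
Error: 0.000000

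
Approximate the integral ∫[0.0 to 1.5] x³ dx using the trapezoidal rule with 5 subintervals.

f(x) = x³
a = 0.0, b = 1.5, n = 5
h = (b - a)/n = 0.300000

Trapezoidal rule: (h/2)[f(x₀) + 2f(x₁) + 2f(x₂) + ... + f(xₙ)]

x_0 = 0.0000, f(x_0) = 0.000000, coefficient = 1
x_1 = 0.3000, f(x_1) = 0.027000, coefficient = 2
x_2 = 0.6000, f(x_2) = 0.216000, coefficient = 2
x_3 = 0.9000, f(x_3) = 0.729000, coefficient = 2
x_4 = 1.2000, f(x_4) = 1.728000, coefficient = 2
x_5 = 1.5000, f(x_5) = 3.375000, coefficient = 1

I ≈ (0.300000/2) × 8.775000 = 1.316250
Exact value: 1.265625
Error: 0.050625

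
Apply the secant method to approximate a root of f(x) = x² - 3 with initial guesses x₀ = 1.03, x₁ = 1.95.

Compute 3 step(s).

f(x) = x² - 3
x₀ = 1.03, x₁ = 1.95

Secant formula: x_{n+1} = x_n - f(x_n)(x_n - x_{n-1})/(f(x_n) - f(x_{n-1}))

Iteration 1:
  f(1.030000) = -1.939100
  f(1.950000) = 0.802500
  x_2 = 1.950000 - 0.802500×(1.950000 - 1.030000)/(0.802500 - (-1.939100))
       = 1.680705
Iteration 2:
  f(1.950000) = 0.802500
  f(1.680705) = -0.175232
  x_3 = 1.680705 - (-0.175232)×(1.680705 - 1.950000)/(-0.175232 - 0.802500)
       = 1.728969
Iteration 3:
  f(1.680705) = -0.175232
  f(1.728969) = -0.010668
  x_4 = 1.728969 - (-0.010668)×(1.728969 - 1.680705)/(-0.010668 - (-0.175232))
       = 1.732097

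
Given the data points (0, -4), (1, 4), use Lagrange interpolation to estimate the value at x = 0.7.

Lagrange interpolation formula:
P(x) = Σ yᵢ × Lᵢ(x)
where Lᵢ(x) = Π_{j≠i} (x - xⱼ)/(xᵢ - xⱼ)

L_0(0.7) = (0.7 - 1)/(0 - 1) = 0.300000
L_1(0.7) = (0.7 - 0)/(1 - 0) = 0.700000

P(0.7) = (-4)×L_0(0.7) + 4×L_1(0.7)
P(0.7) = 1.600000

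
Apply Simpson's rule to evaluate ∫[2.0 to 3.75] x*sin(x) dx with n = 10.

f(x) = x*sin(x)
a = 2.0, b = 3.75, n = 10
h = (b - a)/n = 0.175000

Simpson's rule: (h/3)[f(x₀) + 4f(x₁) + 2f(x₂) + ... + f(xₙ)]

x_0 = 2.0000, f(x_0) = 1.818595, coefficient = 1
x_1 = 2.1750, f(x_1) = 1.789927, coefficient = 4
x_2 = 2.3500, f(x_2) = 1.671962, coefficient = 2
x_3 = 2.5250, f(x_3) = 1.460103, coefficient = 4
x_4 = 2.7000, f(x_4) = 1.153926, coefficient = 2
x_5 = 2.8750, f(x_5) = 0.757407, coefficient = 4
x_6 = 3.0500, f(x_6) = 0.278967, coefficient = 2
x_7 = 3.2250, f(x_7) = -0.268677, coefficient = 4
x_8 = 3.4000, f(x_8) = -0.868840, coefficient = 2
x_9 = 3.5750, f(x_9) = -1.501377, coefficient = 4
x_10 = 3.7500, f(x_10) = -2.143355, coefficient = 1

I ≈ (0.175000/3) × 13.096803 = 0.763980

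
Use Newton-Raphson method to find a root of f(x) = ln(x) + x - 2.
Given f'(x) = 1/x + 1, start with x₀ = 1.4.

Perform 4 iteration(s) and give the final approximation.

f(x) = ln(x) + x - 2
f'(x) = 1/x + 1
x₀ = 1.4

Newton-Raphson formula: x_{n+1} = x_n - f(x_n)/f'(x_n)

Iteration 1:
  f(1.400000) = -0.263528
  f'(1.400000) = 1.714286
  x_1 = 1.400000 - (-0.263528)/1.714286 = 1.553725
Iteration 2:
  f(1.553725) = -0.005621
  f'(1.553725) = 1.643615
  x_2 = 1.553725 - (-0.005621)/1.643615 = 1.557144
Iteration 3:
  f(1.557144) = -0.000002
  f'(1.557144) = 1.642201
  x_3 = 1.557144 - (-0.000002)/1.642201 = 1.557146
Iteration 4:
  f(1.557146) = 0.000000
  f'(1.557146) = 1.642201
  x_4 = 1.557146 - 0.000000/1.642201 = 1.557146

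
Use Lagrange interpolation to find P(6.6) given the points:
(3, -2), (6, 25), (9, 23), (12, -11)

Lagrange interpolation formula:
P(x) = Σ yᵢ × Lᵢ(x)
where Lᵢ(x) = Π_{j≠i} (x - xⱼ)/(xᵢ - xⱼ)

L_0(6.6) = (6.6 - 6)/(3 - 6) × (6.6 - 9)/(3 - 9) × (6.6 - 12)/(3 - 12) = -0.048000
L_1(6.6) = (6.6 - 3)/(6 - 3) × (6.6 - 9)/(6 - 9) × (6.6 - 12)/(6 - 12) = 0.864000
L_2(6.6) = (6.6 - 3)/(9 - 3) × (6.6 - 6)/(9 - 6) × (6.6 - 12)/(9 - 12) = 0.216000
L_3(6.6) = (6.6 - 3)/(12 - 3) × (6.6 - 6)/(12 - 6) × (6.6 - 9)/(12 - 9) = -0.032000

P(6.6) = (-2)×L_0(6.6) + 25×L_1(6.6) + 23×L_2(6.6) + (-11)×L_3(6.6)
P(6.6) = 27.016000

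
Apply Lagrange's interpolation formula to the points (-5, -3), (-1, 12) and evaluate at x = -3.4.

Lagrange interpolation formula:
P(x) = Σ yᵢ × Lᵢ(x)
where Lᵢ(x) = Π_{j≠i} (x - xⱼ)/(xᵢ - xⱼ)

L_0(-3.4) = (-3.4 - (-1))/(-5 - (-1)) = 0.600000
L_1(-3.4) = (-3.4 - (-5))/(-1 - (-5)) = 0.400000

P(-3.4) = (-3)×L_0(-3.4) + 12×L_1(-3.4)
P(-3.4) = 3.000000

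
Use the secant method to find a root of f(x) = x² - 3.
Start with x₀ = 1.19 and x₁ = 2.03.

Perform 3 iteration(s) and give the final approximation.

f(x) = x² - 3
x₀ = 1.19, x₁ = 2.03

Secant formula: x_{n+1} = x_n - f(x_n)(x_n - x_{n-1})/(f(x_n) - f(x_{n-1}))

Iteration 1:
  f(1.190000) = -1.583900
  f(2.030000) = 1.120900
  x_2 = 2.030000 - 1.120900×(2.030000 - 1.190000)/(1.120900 - (-1.583900))
       = 1.681894
Iteration 2:
  f(2.030000) = 1.120900
  f(1.681894) = -0.171231
  x_3 = 1.681894 - (-0.171231)×(1.681894 - 2.030000)/(-0.171231 - 1.120900)
       = 1.728025
Iteration 3:
  f(1.681894) = -0.171231
  f(1.728025) = -0.013930
  x_4 = 1.728025 - (-0.013930)×(1.728025 - 1.681894)/(-0.013930 - (-0.171231))
       = 1.732110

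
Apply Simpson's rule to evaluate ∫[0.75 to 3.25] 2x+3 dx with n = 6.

f(x) = 2x+3
a = 0.75, b = 3.25, n = 6
h = (b - a)/n = 0.416667

Simpson's rule: (h/3)[f(x₀) + 4f(x₁) + 2f(x₂) + ... + f(xₙ)]

x_0 = 0.7500, f(x_0) = 4.500000, coefficient = 1
x_1 = 1.1667, f(x_1) = 5.333333, coefficient = 4
x_2 = 1.5833, f(x_2) = 6.166667, coefficient = 2
x_3 = 2.0000, f(x_3) = 7.000000, coefficient = 4
x_4 = 2.4167, f(x_4) = 7.833333, coefficient = 2
x_5 = 2.8333, f(x_5) = 8.666667, coefficient = 4
x_6 = 3.2500, f(x_6) = 9.500000, coefficient = 1

I ≈ (0.416667/3) × 126.000000 = 17.500000
Exact value: 17.500000
Error: 0.000000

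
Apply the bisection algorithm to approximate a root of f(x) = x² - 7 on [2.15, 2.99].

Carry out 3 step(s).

f(x) = x² - 7
Initial interval: [2.15, 2.99]

Iteration 1:
  c_1 = (2.150000 + 2.990000)/2 = 2.570000
  f(c_1) = f(2.570000) = -0.395100
  f(a) × f(c) ≥ 0, new interval: [2.570000, 2.990000]
Iteration 2:
  c_2 = (2.570000 + 2.990000)/2 = 2.780000
  f(c_2) = f(2.780000) = 0.728400
  f(a) × f(c) < 0, new interval: [2.570000, 2.780000]
Iteration 3:
  c_3 = (2.570000 + 2.780000)/2 = 2.675000
  f(c_3) = f(2.675000) = 0.155625
  f(a) × f(c) < 0, new interval: [2.570000, 2.675000]

After 3 iteration(s), the approximation is c_3 = 2.675000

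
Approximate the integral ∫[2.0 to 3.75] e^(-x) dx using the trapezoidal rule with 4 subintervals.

f(x) = e^(-x)
a = 2.0, b = 3.75, n = 4
h = (b - a)/n = 0.437500

Trapezoidal rule: (h/2)[f(x₀) + 2f(x₁) + 2f(x₂) + ... + f(xₙ)]

x_0 = 2.0000, f(x_0) = 0.135335, coefficient = 1
x_1 = 2.4375, f(x_1) = 0.087379, coefficient = 2
x_2 = 2.8750, f(x_2) = 0.056416, coefficient = 2
x_3 = 3.3125, f(x_3) = 0.036425, coefficient = 2
x_4 = 3.7500, f(x_4) = 0.023518, coefficient = 1

I ≈ (0.437500/2) × 0.519293 = 0.113595
Exact value: 0.111818
Error: 0.001778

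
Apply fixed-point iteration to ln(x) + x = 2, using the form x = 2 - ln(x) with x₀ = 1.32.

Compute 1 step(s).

Equation: ln(x) + x = 2
Fixed-point form: x = 2 - ln(x)
x₀ = 1.32

x_1 = g(1.320000) = 1.722368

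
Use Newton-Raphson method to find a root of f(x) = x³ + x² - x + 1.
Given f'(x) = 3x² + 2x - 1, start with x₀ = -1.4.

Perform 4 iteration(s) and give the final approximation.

f(x) = x³ + x² - x + 1
f'(x) = 3x² + 2x - 1
x₀ = -1.4

Newton-Raphson formula: x_{n+1} = x_n - f(x_n)/f'(x_n)

Iteration 1:
  f(-1.400000) = 1.616000
  f'(-1.400000) = 2.080000
  x_1 = -1.400000 - 1.616000/2.080000 = -2.176923
Iteration 2:
  f(-2.176923) = -2.400508
  f'(-2.176923) = 8.863136
  x_2 = -2.176923 - (-2.400508)/8.863136 = -1.906081
Iteration 3:
  f(-1.906081) = -0.385844
  f'(-1.906081) = 6.087274
  x_3 = -1.906081 - (-0.385844)/6.087274 = -1.842696
Iteration 4:
  f(-1.842696) = -0.018702
  f'(-1.842696) = 5.501193
  x_4 = -1.842696 - (-0.018702)/5.501193 = -1.839296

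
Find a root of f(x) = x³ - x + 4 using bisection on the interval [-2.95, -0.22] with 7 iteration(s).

f(x) = x³ - x + 4
Initial interval: [-2.95, -0.22]

Iteration 1:
  c_1 = (-2.950000 + (-0.220000))/2 = -1.585000
  f(c_1) = f(-1.585000) = 1.603123
  f(a) × f(c) < 0, new interval: [-2.950000, -1.585000]
Iteration 2:
  c_2 = (-2.950000 + (-1.585000))/2 = -2.267500
  f(c_2) = f(-2.267500) = -5.390979
  f(a) × f(c) ≥ 0, new interval: [-2.267500, -1.585000]
Iteration 3:
  c_3 = (-2.267500 + (-1.585000))/2 = -1.926250
  f(c_3) = f(-1.926250) = -1.220983
  f(a) × f(c) ≥ 0, new interval: [-1.926250, -1.585000]
Iteration 4:
  c_4 = (-1.926250 + (-1.585000))/2 = -1.755625
  f(c_4) = f(-1.755625) = 0.344404
  f(a) × f(c) < 0, new interval: [-1.926250, -1.755625]
Iteration 5:
  c_5 = (-1.926250 + (-1.755625))/2 = -1.840938
  f(c_5) = f(-1.840938) = -0.398093
  f(a) × f(c) ≥ 0, new interval: [-1.840938, -1.755625]
Iteration 6:
  c_6 = (-1.840938 + (-1.755625))/2 = -1.798281
  f(c_6) = f(-1.798281) = -0.017028
  f(a) × f(c) ≥ 0, new interval: [-1.798281, -1.755625]
Iteration 7:
  c_7 = (-1.798281 + (-1.755625))/2 = -1.776953
  f(c_7) = f(-1.776953) = 0.166113
  f(a) × f(c) < 0, new interval: [-1.798281, -1.776953]

After 7 iteration(s), the approximation is c_7 = -1.776953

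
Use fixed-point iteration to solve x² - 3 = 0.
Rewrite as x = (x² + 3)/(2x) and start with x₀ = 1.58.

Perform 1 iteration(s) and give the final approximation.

Equation: x² - 3 = 0
Fixed-point form: x = (x² + 3)/(2x)
x₀ = 1.58

x_1 = g(1.580000) = 1.739367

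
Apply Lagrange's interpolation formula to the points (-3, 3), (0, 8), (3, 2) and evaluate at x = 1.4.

Lagrange interpolation formula:
P(x) = Σ yᵢ × Lᵢ(x)
where Lᵢ(x) = Π_{j≠i} (x - xⱼ)/(xᵢ - xⱼ)

L_0(1.4) = (1.4 - 0)/(-3 - 0) × (1.4 - 3)/(-3 - 3) = -0.124444
L_1(1.4) = (1.4 - (-3))/(0 - (-3)) × (1.4 - 3)/(0 - 3) = 0.782222
L_2(1.4) = (1.4 - (-3))/(3 - (-3)) × (1.4 - 0)/(3 - 0) = 0.342222

P(1.4) = 3×L_0(1.4) + 8×L_1(1.4) + 2×L_2(1.4)
P(1.4) = 6.568889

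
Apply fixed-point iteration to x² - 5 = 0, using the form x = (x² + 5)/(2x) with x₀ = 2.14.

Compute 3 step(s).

Equation: x² - 5 = 0
Fixed-point form: x = (x² + 5)/(2x)
x₀ = 2.14

x_1 = g(2.140000) = 2.238224
x_2 = g(2.238224) = 2.236069
x_3 = g(2.236069) = 2.236068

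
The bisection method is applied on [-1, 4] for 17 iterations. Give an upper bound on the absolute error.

Bisection error bound: |error| ≤ (b-a)/2^n
|error| ≤ (4 - (-1))/2^17 = 5/2^17
|error| ≤ 0.0000381470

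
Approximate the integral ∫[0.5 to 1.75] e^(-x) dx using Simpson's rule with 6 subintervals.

f(x) = e^(-x)
a = 0.5, b = 1.75, n = 6
h = (b - a)/n = 0.208333

Simpson's rule: (h/3)[f(x₀) + 4f(x₁) + 2f(x₂) + ... + f(xₙ)]

x_0 = 0.5000, f(x_0) = 0.606531, coefficient = 1
x_1 = 0.7083, f(x_1) = 0.492464, coefficient = 4
x_2 = 0.9167, f(x_2) = 0.399850, coefficient = 2
x_3 = 1.1250, f(x_3) = 0.324652, coefficient = 4
x_4 = 1.3333, f(x_4) = 0.263597, coefficient = 2
x_5 = 1.5417, f(x_5) = 0.214024, coefficient = 4
x_6 = 1.7500, f(x_6) = 0.173774, coefficient = 1

I ≈ (0.208333/3) × 6.231762 = 0.432761
Exact value: 0.432757
Error: 0.000005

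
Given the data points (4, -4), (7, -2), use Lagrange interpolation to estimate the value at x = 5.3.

Lagrange interpolation formula:
P(x) = Σ yᵢ × Lᵢ(x)
where Lᵢ(x) = Π_{j≠i} (x - xⱼ)/(xᵢ - xⱼ)

L_0(5.3) = (5.3 - 7)/(4 - 7) = 0.566667
L_1(5.3) = (5.3 - 4)/(7 - 4) = 0.433333

P(5.3) = (-4)×L_0(5.3) + (-2)×L_1(5.3)
P(5.3) = -3.133333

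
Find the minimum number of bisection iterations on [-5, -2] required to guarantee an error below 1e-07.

We need (b-a)/2^n ≤ 1e-07
(-2 - (-5))/2^n ≤ 1e-07
3/2^n ≤ 1e-07
2^n ≥ 30000000
n ≥ log₂(30000000) = 24.84
n ≥ 25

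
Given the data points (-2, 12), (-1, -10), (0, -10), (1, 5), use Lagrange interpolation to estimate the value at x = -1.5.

Lagrange interpolation formula:
P(x) = Σ yᵢ × Lᵢ(x)
where Lᵢ(x) = Π_{j≠i} (x - xⱼ)/(xᵢ - xⱼ)

L_0(-1.5) = (-1.5 - (-1))/(-2 - (-1)) × (-1.5 - 0)/(-2 - 0) × (-1.5 - 1)/(-2 - 1) = 0.312500
L_1(-1.5) = (-1.5 - (-2))/(-1 - (-2)) × (-1.5 - 0)/(-1 - 0) × (-1.5 - 1)/(-1 - 1) = 0.937500
L_2(-1.5) = (-1.5 - (-2))/(0 - (-2)) × (-1.5 - (-1))/(0 - (-1)) × (-1.5 - 1)/(0 - 1) = -0.312500
L_3(-1.5) = (-1.5 - (-2))/(1 - (-2)) × (-1.5 - (-1))/(1 - (-1)) × (-1.5 - 0)/(1 - 0) = 0.062500

P(-1.5) = 12×L_0(-1.5) + (-10)×L_1(-1.5) + (-10)×L_2(-1.5) + 5×L_3(-1.5)
P(-1.5) = -2.187500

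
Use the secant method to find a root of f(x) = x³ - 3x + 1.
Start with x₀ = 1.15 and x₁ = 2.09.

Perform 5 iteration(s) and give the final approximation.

f(x) = x³ - 3x + 1
x₀ = 1.15, x₁ = 2.09

Secant formula: x_{n+1} = x_n - f(x_n)(x_n - x_{n-1})/(f(x_n) - f(x_{n-1}))

Iteration 1:
  f(1.150000) = -0.929125
  f(2.090000) = 3.859329
  x_2 = 2.090000 - 3.859329×(2.090000 - 1.150000)/(3.859329 - (-0.929125))
       = 1.332392
Iteration 2:
  f(2.090000) = 3.859329
  f(1.332392) = -0.631822
  x_3 = 1.332392 - (-0.631822)×(1.332392 - 2.090000)/(-0.631822 - 3.859329)
       = 1.438974
Iteration 3:
  f(1.332392) = -0.631822
  f(1.438974) = -0.337317
  x_4 = 1.438974 - (-0.337317)×(1.438974 - 1.332392)/(-0.337317 - (-0.631822))
       = 1.561049
Iteration 4:
  f(1.438974) = -0.337317
  f(1.561049) = 0.120932
  x_5 = 1.561049 - 0.120932×(1.561049 - 1.438974)/(0.120932 - (-0.337317))
       = 1.528833
Iteration 5:
  f(1.561049) = 0.120932
  f(1.528833) = -0.013110
  x_6 = 1.528833 - (-0.013110)×(1.528833 - 1.561049)/(-0.013110 - 0.120932)
       = 1.531984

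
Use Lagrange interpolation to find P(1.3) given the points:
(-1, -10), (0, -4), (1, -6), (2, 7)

Lagrange interpolation formula:
P(x) = Σ yᵢ × Lᵢ(x)
where Lᵢ(x) = Π_{j≠i} (x - xⱼ)/(xᵢ - xⱼ)

L_0(1.3) = (1.3 - 0)/(-1 - 0) × (1.3 - 1)/(-1 - 1) × (1.3 - 2)/(-1 - 2) = 0.045500
L_1(1.3) = (1.3 - (-1))/(0 - (-1)) × (1.3 - 1)/(0 - 1) × (1.3 - 2)/(0 - 2) = -0.241500
L_2(1.3) = (1.3 - (-1))/(1 - (-1)) × (1.3 - 0)/(1 - 0) × (1.3 - 2)/(1 - 2) = 1.046500
L_3(1.3) = (1.3 - (-1))/(2 - (-1)) × (1.3 - 0)/(2 - 0) × (1.3 - 1)/(2 - 1) = 0.149500

P(1.3) = (-10)×L_0(1.3) + (-4)×L_1(1.3) + (-6)×L_2(1.3) + 7×L_3(1.3)
P(1.3) = -4.721500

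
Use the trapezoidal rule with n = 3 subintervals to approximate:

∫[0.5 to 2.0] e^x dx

f(x) = e^x
a = 0.5, b = 2.0, n = 3
h = (b - a)/n = 0.500000

Trapezoidal rule: (h/2)[f(x₀) + 2f(x₁) + 2f(x₂) + ... + f(xₙ)]

x_0 = 0.5000, f(x_0) = 1.648721, coefficient = 1
x_1 = 1.0000, f(x_1) = 2.718282, coefficient = 2
x_2 = 1.5000, f(x_2) = 4.481689, coefficient = 2
x_3 = 2.0000, f(x_3) = 7.389056, coefficient = 1

I ≈ (0.500000/2) × 23.437719 = 5.859430
Exact value: 5.740335
Error: 0.119095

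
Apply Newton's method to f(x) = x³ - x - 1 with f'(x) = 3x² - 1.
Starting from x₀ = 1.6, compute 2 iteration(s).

f(x) = x³ - x - 1
f'(x) = 3x² - 1
x₀ = 1.6

Newton-Raphson formula: x_{n+1} = x_n - f(x_n)/f'(x_n)

Iteration 1:
  f(1.600000) = 1.496000
  f'(1.600000) = 6.680000
  x_1 = 1.600000 - 1.496000/6.680000 = 1.376048
Iteration 2:
  f(1.376048) = 0.229510
  f'(1.376048) = 4.680524
  x_2 = 1.376048 - 0.229510/4.680524 = 1.327013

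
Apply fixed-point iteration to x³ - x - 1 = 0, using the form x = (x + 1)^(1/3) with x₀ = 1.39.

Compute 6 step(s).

Equation: x³ - x - 1 = 0
Fixed-point form: x = (x + 1)^(1/3)
x₀ = 1.39

x_1 = g(1.390000) = 1.337004
x_2 = g(1.337004) = 1.327048
x_3 = g(1.327048) = 1.325160
x_4 = g(1.325160) = 1.324802
x_5 = g(1.324802) = 1.324734
x_6 = g(1.324734) = 1.324721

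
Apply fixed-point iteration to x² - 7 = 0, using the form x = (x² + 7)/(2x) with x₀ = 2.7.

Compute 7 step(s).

Equation: x² - 7 = 0
Fixed-point form: x = (x² + 7)/(2x)
x₀ = 2.7

x_1 = g(2.700000) = 2.646296
x_2 = g(2.646296) = 2.645751
x_3 = g(2.645751) = 2.645751
x_4 = g(2.645751) = 2.645751
x_5 = g(2.645751) = 2.645751
x_6 = g(2.645751) = 2.645751
x_7 = g(2.645751) = 2.645751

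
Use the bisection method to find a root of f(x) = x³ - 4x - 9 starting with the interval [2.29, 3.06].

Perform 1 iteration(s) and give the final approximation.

f(x) = x³ - 4x - 9
Initial interval: [2.29, 3.06]

Iteration 1:
  c_1 = (2.290000 + 3.060000)/2 = 2.675000
  f(c_1) = f(2.675000) = -0.558703
  f(a) × f(c) ≥ 0, new interval: [2.675000, 3.060000]

After 1 iteration(s), the approximation is c_1 = 2.675000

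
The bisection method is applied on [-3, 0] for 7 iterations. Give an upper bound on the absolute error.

Bisection error bound: |error| ≤ (b-a)/2^n
|error| ≤ (0 - (-3))/2^7 = 3/2^7
|error| ≤ 0.0234375000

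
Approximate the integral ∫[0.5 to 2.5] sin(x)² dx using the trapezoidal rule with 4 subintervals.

f(x) = sin(x)²
a = 0.5, b = 2.5, n = 4
h = (b - a)/n = 0.500000

Trapezoidal rule: (h/2)[f(x₀) + 2f(x₁) + 2f(x₂) + ... + f(xₙ)]

x_0 = 0.5000, f(x_0) = 0.229849, coefficient = 1
x_1 = 1.0000, f(x_1) = 0.708073, coefficient = 2
x_2 = 1.5000, f(x_2) = 0.994996, coefficient = 2
x_3 = 2.0000, f(x_3) = 0.826822, coefficient = 2
x_4 = 2.5000, f(x_4) = 0.358169, coefficient = 1

I ≈ (0.500000/2) × 5.647801 = 1.411950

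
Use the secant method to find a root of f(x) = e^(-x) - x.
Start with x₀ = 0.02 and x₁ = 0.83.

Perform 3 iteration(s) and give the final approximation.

f(x) = e^(-x) - x
x₀ = 0.02, x₁ = 0.83

Secant formula: x_{n+1} = x_n - f(x_n)(x_n - x_{n-1})/(f(x_n) - f(x_{n-1}))

Iteration 1:
  f(0.020000) = 0.960199
  f(0.830000) = -0.393951
  x_2 = 0.830000 - (-0.393951)×(0.830000 - 0.020000)/(-0.393951 - 0.960199)
       = 0.594354
Iteration 2:
  f(0.830000) = -0.393951
  f(0.594354) = -0.042435
  x_3 = 0.594354 - (-0.042435)×(0.594354 - 0.830000)/(-0.042435 - (-0.393951))
       = 0.565907
Iteration 3:
  f(0.594354) = -0.042435
  f(0.565907) = 0.001938
  x_4 = 0.565907 - 0.001938×(0.565907 - 0.594354)/(0.001938 - (-0.042435))
       = 0.567149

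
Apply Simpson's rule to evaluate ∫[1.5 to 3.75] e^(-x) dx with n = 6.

f(x) = e^(-x)
a = 1.5, b = 3.75, n = 6
h = (b - a)/n = 0.375000

Simpson's rule: (h/3)[f(x₀) + 4f(x₁) + 2f(x₂) + ... + f(xₙ)]

x_0 = 1.5000, f(x_0) = 0.223130, coefficient = 1
x_1 = 1.8750, f(x_1) = 0.153355, coefficient = 4
x_2 = 2.2500, f(x_2) = 0.105399, coefficient = 2
x_3 = 2.6250, f(x_3) = 0.072440, coefficient = 4
x_4 = 3.0000, f(x_4) = 0.049787, coefficient = 2
x_5 = 3.3750, f(x_5) = 0.034218, coefficient = 4
x_6 = 3.7500, f(x_6) = 0.023518, coefficient = 1

I ≈ (0.375000/3) × 1.597072 = 0.199634
Exact value: 0.199612
Error: 0.000022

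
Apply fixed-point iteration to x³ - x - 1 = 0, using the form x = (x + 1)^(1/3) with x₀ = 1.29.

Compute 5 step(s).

Equation: x³ - x - 1 = 0
Fixed-point form: x = (x + 1)^(1/3)
x₀ = 1.29

x_1 = g(1.290000) = 1.318090
x_2 = g(1.318090) = 1.323458
x_3 = g(1.323458) = 1.324479
x_4 = g(1.324479) = 1.324672
x_5 = g(1.324672) = 1.324709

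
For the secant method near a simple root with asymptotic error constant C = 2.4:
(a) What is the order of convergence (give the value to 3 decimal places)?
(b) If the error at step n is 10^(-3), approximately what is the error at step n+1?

(a) Secant method has superlinear convergence with order φ = (1+√5)/2 ≈ 1.618.
    This means |e_{n+1}| ≈ C|e_n|^1.618.

(b) With |e_n| = 10^(-3) and C = 2.4:
    |e_{n+1}| ≈ 2.4 × (10^(-3))^1.618 = 2.4 × 10^(-4.85)

(a) ≈ 1.618 (golden ratio); (b) |e_{n+1}| ≈ 3.358e-05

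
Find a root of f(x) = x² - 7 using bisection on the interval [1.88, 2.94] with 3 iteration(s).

f(x) = x² - 7
Initial interval: [1.88, 2.94]

Iteration 1:
  c_1 = (1.880000 + 2.940000)/2 = 2.410000
  f(c_1) = f(2.410000) = -1.191900
  f(a) × f(c) ≥ 0, new interval: [2.410000, 2.940000]
Iteration 2:
  c_2 = (2.410000 + 2.940000)/2 = 2.675000
  f(c_2) = f(2.675000) = 0.155625
  f(a) × f(c) < 0, new interval: [2.410000, 2.675000]
Iteration 3:
  c_3 = (2.410000 + 2.675000)/2 = 2.542500
  f(c_3) = f(2.542500) = -0.535694
  f(a) × f(c) ≥ 0, new interval: [2.542500, 2.675000]

After 3 iteration(s), the approximation is c_3 = 2.542500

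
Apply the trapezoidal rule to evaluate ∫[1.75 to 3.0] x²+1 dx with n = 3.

f(x) = x²+1
a = 1.75, b = 3.0, n = 3
h = (b - a)/n = 0.416667

Trapezoidal rule: (h/2)[f(x₀) + 2f(x₁) + 2f(x₂) + ... + f(xₙ)]

x_0 = 1.7500, f(x_0) = 4.062500, coefficient = 1
x_1 = 2.1667, f(x_1) = 5.694444, coefficient = 2
x_2 = 2.5833, f(x_2) = 7.673611, coefficient = 2
x_3 = 3.0000, f(x_3) = 10.000000, coefficient = 1

I ≈ (0.416667/2) × 40.798611 = 8.499711
Exact value: 8.463542
Error: 0.036169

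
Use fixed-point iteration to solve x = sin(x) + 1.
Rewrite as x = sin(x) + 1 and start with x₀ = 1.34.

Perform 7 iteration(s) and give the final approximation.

Equation: x = sin(x) + 1
Fixed-point form: x = sin(x) + 1
x₀ = 1.34

x_1 = g(1.340000) = 1.973485
x_2 = g(1.973485) = 1.920011
x_3 = g(1.920011) = 1.939642
x_4 = g(1.939642) = 1.932744
x_5 = g(1.932744) = 1.935209
x_6 = g(1.935209) = 1.934333
x_7 = g(1.934333) = 1.934645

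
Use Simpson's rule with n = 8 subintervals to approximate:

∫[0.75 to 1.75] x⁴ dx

f(x) = x⁴
a = 0.75, b = 1.75, n = 8
h = (b - a)/n = 0.125000

Simpson's rule: (h/3)[f(x₀) + 4f(x₁) + 2f(x₂) + ... + f(xₙ)]

x_0 = 0.7500, f(x_0) = 0.316406, coefficient = 1
x_1 = 0.8750, f(x_1) = 0.586182, coefficient = 4
x_2 = 1.0000, f(x_2) = 1.000000, coefficient = 2
x_3 = 1.1250, f(x_3) = 1.601807, coefficient = 4
x_4 = 1.2500, f(x_4) = 2.441406, coefficient = 2
x_5 = 1.3750, f(x_5) = 3.574463, coefficient = 4
x_6 = 1.5000, f(x_6) = 5.062500, coefficient = 2
x_7 = 1.6250, f(x_7) = 6.972900, coefficient = 4
x_8 = 1.7500, f(x_8) = 9.378906, coefficient = 1

I ≈ (0.125000/3) × 77.644531 = 3.235189
Exact value: 3.235156
Error: 0.000033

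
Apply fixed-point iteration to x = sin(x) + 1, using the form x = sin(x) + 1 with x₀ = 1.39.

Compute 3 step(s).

Equation: x = sin(x) + 1
Fixed-point form: x = sin(x) + 1
x₀ = 1.39

x_1 = g(1.390000) = 1.983701
x_2 = g(1.983701) = 1.915959
x_3 = g(1.915959) = 1.941020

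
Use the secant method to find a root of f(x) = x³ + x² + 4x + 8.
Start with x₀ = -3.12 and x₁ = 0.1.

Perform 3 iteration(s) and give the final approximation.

f(x) = x³ + x² + 4x + 8
x₀ = -3.12, x₁ = 0.1

Secant formula: x_{n+1} = x_n - f(x_n)(x_n - x_{n-1})/(f(x_n) - f(x_{n-1}))

Iteration 1:
  f(-3.120000) = -25.116928
  f(0.100000) = 8.411000
  x_2 = 0.100000 - 8.411000×(0.100000 - (-3.120000))/(8.411000 - (-25.116928))
       = -0.707787
Iteration 2:
  f(0.100000) = 8.411000
  f(-0.707787) = 5.315240
  x_3 = -0.707787 - 5.315240×(-0.707787 - 0.100000)/(5.315240 - 8.411000)
       = -2.094710
Iteration 3:
  f(-0.707787) = 5.315240
  f(-2.094710) = -5.182222
  x_4 = -2.094710 - (-5.182222)×(-2.094710 - (-0.707787))/(-5.182222 - 5.315240)
       = -1.410036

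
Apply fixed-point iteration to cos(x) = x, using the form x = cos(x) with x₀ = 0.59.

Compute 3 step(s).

Equation: cos(x) = x
Fixed-point form: x = cos(x)
x₀ = 0.59

x_1 = g(0.590000) = 0.830941
x_2 = g(0.830941) = 0.674181
x_3 = g(0.674181) = 0.781218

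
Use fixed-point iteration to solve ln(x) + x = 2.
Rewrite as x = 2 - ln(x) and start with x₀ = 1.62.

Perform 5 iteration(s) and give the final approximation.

Equation: ln(x) + x = 2
Fixed-point form: x = 2 - ln(x)
x₀ = 1.62

x_1 = g(1.620000) = 1.517574
x_2 = g(1.517574) = 1.582887
x_3 = g(1.582887) = 1.540750
x_4 = g(1.540750) = 1.567731
x_5 = g(1.567731) = 1.550371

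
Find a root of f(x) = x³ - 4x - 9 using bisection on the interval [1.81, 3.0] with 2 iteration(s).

f(x) = x³ - 4x - 9
Initial interval: [1.81, 3.0]

Iteration 1:
  c_1 = (1.810000 + 3.000000)/2 = 2.405000
  f(c_1) = f(2.405000) = -4.709420
  f(a) × f(c) ≥ 0, new interval: [2.405000, 3.000000]
Iteration 2:
  c_2 = (2.405000 + 3.000000)/2 = 2.702500
  f(c_2) = f(2.702500) = -0.072274
  f(a) × f(c) ≥ 0, new interval: [2.702500, 3.000000]

After 2 iteration(s), the approximation is c_2 = 2.702500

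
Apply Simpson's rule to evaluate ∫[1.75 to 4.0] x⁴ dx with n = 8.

f(x) = x⁴
a = 1.75, b = 4.0, n = 8
h = (b - a)/n = 0.281250

Simpson's rule: (h/3)[f(x₀) + 4f(x₁) + 2f(x₂) + ... + f(xₙ)]

x_0 = 1.7500, f(x_0) = 9.378906, coefficient = 1
x_1 = 2.0312, f(x_1) = 17.023683, coefficient = 4
x_2 = 2.3125, f(x_2) = 28.597427, coefficient = 2
x_3 = 2.5938, f(x_3) = 45.259782, coefficient = 4
x_4 = 2.8750, f(x_4) = 68.320557, coefficient = 2
x_5 = 3.1562, f(x_5) = 99.239732, coefficient = 4
x_6 = 3.4375, f(x_6) = 139.627457, coefficient = 2
x_7 = 3.7188, f(x_7) = 191.244050, coefficient = 4
x_8 = 4.0000, f(x_8) = 256.000000, coefficient = 1

I ≈ (0.281250/3) × 2149.538773 = 201.519260
Exact value: 201.517383
Error: 0.001877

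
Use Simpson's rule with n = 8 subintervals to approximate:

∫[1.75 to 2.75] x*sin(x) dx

f(x) = x*sin(x)
a = 1.75, b = 2.75, n = 8
h = (b - a)/n = 0.125000

Simpson's rule: (h/3)[f(x₀) + 4f(x₁) + 2f(x₂) + ... + f(xₙ)]

x_0 = 1.7500, f(x_0) = 1.721975, coefficient = 1
x_1 = 1.8750, f(x_1) = 1.788911, coefficient = 4
x_2 = 2.0000, f(x_2) = 1.818595, coefficient = 2
x_3 = 2.1250, f(x_3) = 1.806930, coefficient = 4
x_4 = 2.2500, f(x_4) = 1.750665, coefficient = 2
x_5 = 2.3750, f(x_5) = 1.647502, coefficient = 4
x_6 = 2.5000, f(x_6) = 1.496180, coefficient = 2
x_7 = 2.6250, f(x_7) = 1.296541, coefficient = 4
x_8 = 2.7500, f(x_8) = 1.049568, coefficient = 1

I ≈ (0.125000/3) × 39.061955 = 1.627581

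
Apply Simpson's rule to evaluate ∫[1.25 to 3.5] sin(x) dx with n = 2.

f(x) = sin(x)
a = 1.25, b = 3.5, n = 2
h = (b - a)/n = 1.125000

Simpson's rule: (h/3)[f(x₀) + 4f(x₁) + 2f(x₂) + ... + f(xₙ)]

x_0 = 1.2500, f(x_0) = 0.948985, coefficient = 1
x_1 = 2.3750, f(x_1) = 0.693685, coefficient = 4
x_2 = 3.5000, f(x_2) = -0.350783, coefficient = 1

I ≈ (1.125000/3) × 3.372942 = 1.264853
Exact value: 1.251779
Error: 0.013074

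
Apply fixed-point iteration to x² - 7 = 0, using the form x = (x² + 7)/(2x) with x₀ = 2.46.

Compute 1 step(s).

Equation: x² - 7 = 0
Fixed-point form: x = (x² + 7)/(2x)
x₀ = 2.46

x_1 = g(2.460000) = 2.652764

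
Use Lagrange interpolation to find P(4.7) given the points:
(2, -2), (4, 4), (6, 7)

Lagrange interpolation formula:
P(x) = Σ yᵢ × Lᵢ(x)
where Lᵢ(x) = Π_{j≠i} (x - xⱼ)/(xᵢ - xⱼ)

L_0(4.7) = (4.7 - 4)/(2 - 4) × (4.7 - 6)/(2 - 6) = -0.113750
L_1(4.7) = (4.7 - 2)/(4 - 2) × (4.7 - 6)/(4 - 6) = 0.877500
L_2(4.7) = (4.7 - 2)/(6 - 2) × (4.7 - 4)/(6 - 4) = 0.236250

P(4.7) = (-2)×L_0(4.7) + 4×L_1(4.7) + 7×L_2(4.7)
P(4.7) = 5.391250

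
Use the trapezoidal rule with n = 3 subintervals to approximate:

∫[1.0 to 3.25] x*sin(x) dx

f(x) = x*sin(x)
a = 1.0, b = 3.25, n = 3
h = (b - a)/n = 0.750000

Trapezoidal rule: (h/2)[f(x₀) + 2f(x₁) + 2f(x₂) + ... + f(xₙ)]

x_0 = 1.0000, f(x_0) = 0.841471, coefficient = 1
x_1 = 1.7500, f(x_1) = 1.721975, coefficient = 2
x_2 = 2.5000, f(x_2) = 1.496180, coefficient = 2
x_3 = 3.2500, f(x_3) = -0.351634, coefficient = 1

I ≈ (0.750000/2) × 6.926148 = 2.597306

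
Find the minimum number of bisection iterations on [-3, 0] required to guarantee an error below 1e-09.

We need (b-a)/2^n ≤ 1e-09
(0 - (-3))/2^n ≤ 1e-09
3/2^n ≤ 1e-09
2^n ≥ 3000000000
n ≥ log₂(3000000000) = 31.48
n ≥ 32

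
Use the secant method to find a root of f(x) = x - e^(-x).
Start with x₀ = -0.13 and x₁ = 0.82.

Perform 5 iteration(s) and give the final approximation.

f(x) = x - e^(-x)
x₀ = -0.13, x₁ = 0.82

Secant formula: x_{n+1} = x_n - f(x_n)(x_n - x_{n-1})/(f(x_n) - f(x_{n-1}))

Iteration 1:
  f(-0.130000) = -1.268828
  f(0.820000) = 0.379568
  x_2 = 0.820000 - 0.379568×(0.820000 - (-0.130000))/(0.379568 - (-1.268828))
       = 0.601248
Iteration 2:
  f(0.820000) = 0.379568
  f(0.601248) = 0.053121
  x_3 = 0.601248 - 0.053121×(0.601248 - 0.820000)/(0.053121 - 0.379568)
       = 0.565652
Iteration 3:
  f(0.601248) = 0.053121
  f(0.565652) = -0.002338
  x_4 = 0.565652 - (-0.002338)×(0.565652 - 0.601248)/(-0.002338 - 0.053121)
       = 0.567152
Iteration 4:
  f(0.565652) = -0.002338
  f(0.567152) = 0.000014
  x_5 = 0.567152 - 0.000014×(0.567152 - 0.565652)/(0.000014 - (-0.002338))
       = 0.567143
Iteration 5:
  f(0.567152) = 0.000014
  f(0.567143) = 0.000000
  x_6 = 0.567143 - 0.000000×(0.567143 - 0.567152)/(0.000000 - 0.000014)
       = 0.567143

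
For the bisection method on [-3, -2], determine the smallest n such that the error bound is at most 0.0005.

We need (b-a)/2^n ≤ 0.0005
(-2 - (-3))/2^n ≤ 0.0005
1/2^n ≤ 0.0005
2^n ≥ 2000
n ≥ log₂(2000) = 10.97
n ≥ 11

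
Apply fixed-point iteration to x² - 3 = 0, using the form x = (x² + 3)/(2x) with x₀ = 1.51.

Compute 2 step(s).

Equation: x² - 3 = 0
Fixed-point form: x = (x² + 3)/(2x)
x₀ = 1.51

x_1 = g(1.510000) = 1.748377
x_2 = g(1.748377) = 1.732127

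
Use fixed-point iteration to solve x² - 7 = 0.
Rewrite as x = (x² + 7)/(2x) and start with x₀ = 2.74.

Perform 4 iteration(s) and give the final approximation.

Equation: x² - 7 = 0
Fixed-point form: x = (x² + 7)/(2x)
x₀ = 2.74

x_1 = g(2.740000) = 2.647372
x_2 = g(2.647372) = 2.645752
x_3 = g(2.645752) = 2.645751
x_4 = g(2.645751) = 2.645751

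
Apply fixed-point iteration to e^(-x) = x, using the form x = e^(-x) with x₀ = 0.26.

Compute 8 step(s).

Equation: e^(-x) = x
Fixed-point form: x = e^(-x)
x₀ = 0.26

x_1 = g(0.260000) = 0.771052
x_2 = g(0.771052) = 0.462526
x_3 = g(0.462526) = 0.629691
x_4 = g(0.629691) = 0.532757
x_5 = g(0.532757) = 0.586985
x_6 = g(0.586985) = 0.556001
x_7 = g(0.556001) = 0.573498
x_8 = g(0.573498) = 0.563551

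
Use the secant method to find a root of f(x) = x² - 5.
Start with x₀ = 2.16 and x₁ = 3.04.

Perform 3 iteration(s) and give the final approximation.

f(x) = x² - 5
x₀ = 2.16, x₁ = 3.04

Secant formula: x_{n+1} = x_n - f(x_n)(x_n - x_{n-1})/(f(x_n) - f(x_{n-1}))

Iteration 1:
  f(2.160000) = -0.334400
  f(3.040000) = 4.241600
  x_2 = 3.040000 - 4.241600×(3.040000 - 2.160000)/(4.241600 - (-0.334400))
       = 2.224308
Iteration 2:
  f(3.040000) = 4.241600
  f(2.224308) = -0.052455
  x_3 = 2.224308 - (-0.052455)×(2.224308 - 3.040000)/(-0.052455 - 4.241600)
       = 2.234272
Iteration 3:
  f(2.224308) = -0.052455
  f(2.234272) = -0.008029
  x_4 = 2.234272 - (-0.008029)×(2.234272 - 2.224308)/(-0.008029 - (-0.052455))
       = 2.236073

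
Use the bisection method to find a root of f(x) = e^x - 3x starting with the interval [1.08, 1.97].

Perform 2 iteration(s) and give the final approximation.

f(x) = e^x - 3x
Initial interval: [1.08, 1.97]

Iteration 1:
  c_1 = (1.080000 + 1.970000)/2 = 1.525000
  f(c_1) = f(1.525000) = 0.020144
  f(a) × f(c) < 0, new interval: [1.080000, 1.525000]
Iteration 2:
  c_2 = (1.080000 + 1.525000)/2 = 1.302500
  f(c_2) = f(1.302500) = -0.229019
  f(a) × f(c) ≥ 0, new interval: [1.302500, 1.525000]

After 2 iteration(s), the approximation is c_2 = 1.302500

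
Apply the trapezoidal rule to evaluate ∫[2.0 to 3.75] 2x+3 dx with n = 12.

f(x) = 2x+3
a = 2.0, b = 3.75, n = 12
h = (b - a)/n = 0.145833

Trapezoidal rule: (h/2)[f(x₀) + 2f(x₁) + 2f(x₂) + ... + f(xₙ)]

x_0 = 2.0000, f(x_0) = 7.000000, coefficient = 1
x_1 = 2.1458, f(x_1) = 7.291667, coefficient = 2
x_2 = 2.2917, f(x_2) = 7.583333, coefficient = 2
x_3 = 2.4375, f(x_3) = 7.875000, coefficient = 2
x_4 = 2.5833, f(x_4) = 8.166667, coefficient = 2
x_5 = 2.7292, f(x_5) = 8.458333, coefficient = 2
x_6 = 2.8750, f(x_6) = 8.750000, coefficient = 2
x_7 = 3.0208, f(x_7) = 9.041667, coefficient = 2
x_8 = 3.1667, f(x_8) = 9.333333, coefficient = 2
x_9 = 3.3125, f(x_9) = 9.625000, coefficient = 2
x_10 = 3.4583, f(x_10) = 9.916667, coefficient = 2
x_11 = 3.6042, f(x_11) = 10.208333, coefficient = 2
x_12 = 3.7500, f(x_12) = 10.500000, coefficient = 1

I ≈ (0.145833/2) × 210.000000 = 15.312500
Exact value: 15.312500
Error: 0.000000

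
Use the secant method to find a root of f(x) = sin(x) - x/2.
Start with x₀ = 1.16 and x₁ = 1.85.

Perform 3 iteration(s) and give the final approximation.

f(x) = sin(x) - x/2
x₀ = 1.16, x₁ = 1.85

Secant formula: x_{n+1} = x_n - f(x_n)(x_n - x_{n-1})/(f(x_n) - f(x_{n-1}))

Iteration 1:
  f(1.160000) = 0.336803
  f(1.850000) = 0.036275
  x_2 = 1.850000 - 0.036275×(1.850000 - 1.160000)/(0.036275 - 0.336803)
       = 1.933286
Iteration 2:
  f(1.850000) = 0.036275
  f(1.933286) = -0.031626
  x_3 = 1.933286 - (-0.031626)×(1.933286 - 1.850000)/(-0.031626 - 0.036275)
       = 1.894494
Iteration 3:
  f(1.933286) = -0.031626
  f(1.894494) = 0.000819
  x_4 = 1.894494 - 0.000819×(1.894494 - 1.933286)/(0.000819 - (-0.031626))
       = 1.895473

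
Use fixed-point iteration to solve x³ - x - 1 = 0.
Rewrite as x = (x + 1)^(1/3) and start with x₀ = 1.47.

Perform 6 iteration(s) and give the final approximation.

Equation: x³ - x - 1 = 0
Fixed-point form: x = (x + 1)^(1/3)
x₀ = 1.47

x_1 = g(1.470000) = 1.351758
x_2 = g(1.351758) = 1.329834
x_3 = g(1.329834) = 1.325689
x_4 = g(1.325689) = 1.324902
x_5 = g(1.324902) = 1.324753
x_6 = g(1.324753) = 1.324725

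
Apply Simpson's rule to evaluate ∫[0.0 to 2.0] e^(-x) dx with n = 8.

f(x) = e^(-x)
a = 0.0, b = 2.0, n = 8
h = (b - a)/n = 0.250000

Simpson's rule: (h/3)[f(x₀) + 4f(x₁) + 2f(x₂) + ... + f(xₙ)]

x_0 = 0.0000, f(x_0) = 1.000000, coefficient = 1
x_1 = 0.2500, f(x_1) = 0.778801, coefficient = 4
x_2 = 0.5000, f(x_2) = 0.606531, coefficient = 2
x_3 = 0.7500, f(x_3) = 0.472367, coefficient = 4
x_4 = 1.0000, f(x_4) = 0.367879, coefficient = 2
x_5 = 1.2500, f(x_5) = 0.286505, coefficient = 4
x_6 = 1.5000, f(x_6) = 0.223130, coefficient = 2
x_7 = 1.7500, f(x_7) = 0.173774, coefficient = 4
x_8 = 2.0000, f(x_8) = 0.135335, coefficient = 1

I ≈ (0.250000/3) × 10.376200 = 0.864683
Exact value: 0.864665
Error: 0.000019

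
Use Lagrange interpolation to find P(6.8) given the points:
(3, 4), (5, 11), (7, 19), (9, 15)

Lagrange interpolation formula:
P(x) = Σ yᵢ × Lᵢ(x)
where Lᵢ(x) = Π_{j≠i} (x - xⱼ)/(xᵢ - xⱼ)

L_0(6.8) = (6.8 - 5)/(3 - 5) × (6.8 - 7)/(3 - 7) × (6.8 - 9)/(3 - 9) = -0.016500
L_1(6.8) = (6.8 - 3)/(5 - 3) × (6.8 - 7)/(5 - 7) × (6.8 - 9)/(5 - 9) = 0.104500
L_2(6.8) = (6.8 - 3)/(7 - 3) × (6.8 - 5)/(7 - 5) × (6.8 - 9)/(7 - 9) = 0.940500
L_3(6.8) = (6.8 - 3)/(9 - 3) × (6.8 - 5)/(9 - 5) × (6.8 - 7)/(9 - 7) = -0.028500

P(6.8) = 4×L_0(6.8) + 11×L_1(6.8) + 19×L_2(6.8) + 15×L_3(6.8)
P(6.8) = 18.525500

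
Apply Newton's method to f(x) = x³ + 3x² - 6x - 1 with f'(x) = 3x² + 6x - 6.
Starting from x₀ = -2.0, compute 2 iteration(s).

f(x) = x³ + 3x² - 6x - 1
f'(x) = 3x² + 6x - 6
x₀ = -2.0

Newton-Raphson formula: x_{n+1} = x_n - f(x_n)/f'(x_n)

Iteration 1:
  f(-2.000000) = 15.000000
  f'(-2.000000) = -6.000000
  x_1 = -2.000000 - 15.000000/(-6.000000) = 0.500000
Iteration 2:
  f(0.500000) = -3.125000
  f'(0.500000) = -2.250000
  x_2 = 0.500000 - (-3.125000)/(-2.250000) = -0.888889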